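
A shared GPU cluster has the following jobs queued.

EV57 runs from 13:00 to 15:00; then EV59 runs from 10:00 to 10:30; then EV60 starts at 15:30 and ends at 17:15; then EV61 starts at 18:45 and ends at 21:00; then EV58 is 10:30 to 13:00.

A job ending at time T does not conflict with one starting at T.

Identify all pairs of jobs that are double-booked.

no conflicts

Sorted by start: EV59, EV58, EV57, EV60, EV61.
EV58 starts exactly when EV59 ends (back-to-back, no overlap), so EV59 has no further overlaps.
EV57 starts exactly when EV58 ends (back-to-back, no overlap), so EV58 has no further overlaps.
EV60 starts after EV57 ends, so EV57 has no further overlaps.
EV61 starts after EV60 ends.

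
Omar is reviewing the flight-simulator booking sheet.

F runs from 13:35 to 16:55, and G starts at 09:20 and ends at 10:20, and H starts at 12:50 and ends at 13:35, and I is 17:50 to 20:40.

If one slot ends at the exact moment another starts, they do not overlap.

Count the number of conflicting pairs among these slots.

0

Two intervals overlap when each starts before the other ends.
Sorted by start: G, H, F, I.
H starts after G ends; G is clear from here.
F starts exactly when H ends (back-to-back, no overlap); H is clear from here.
I starts after F ends.
No pair overlaps.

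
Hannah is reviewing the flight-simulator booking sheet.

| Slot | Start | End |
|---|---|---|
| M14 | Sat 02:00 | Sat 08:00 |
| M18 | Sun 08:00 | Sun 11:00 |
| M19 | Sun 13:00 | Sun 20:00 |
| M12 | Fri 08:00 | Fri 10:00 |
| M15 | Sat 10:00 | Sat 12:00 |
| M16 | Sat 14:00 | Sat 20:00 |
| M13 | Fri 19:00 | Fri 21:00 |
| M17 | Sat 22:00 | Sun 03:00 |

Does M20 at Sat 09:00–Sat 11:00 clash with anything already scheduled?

M12: ends Fri 10:00 at or before M20 starts Sat 09:00 → clear.
M13: ends Fri 21:00 at or before M20 starts Sat 09:00 → clear.
M14: ends Sat 08:00 at or before M20 starts Sat 09:00 → clear.
M15: starts Sat 10:00 before M20 ends Sat 11:00, and ends Sat 12:00 after M20 starts Sat 09:00 → overlap.
M16: starts Sat 14:00 at or after M20 ends Sat 11:00 → clear.
M17: starts Sat 22:00 at or after M20 ends Sat 11:00 → clear.
M18: starts Sun 08:00 at or after M20 ends Sat 11:00 → clear.
M19: starts Sun 13:00 at or after M20 ends Sat 11:00 → clear.
M20 overlaps M15.

Yes — it overlaps M15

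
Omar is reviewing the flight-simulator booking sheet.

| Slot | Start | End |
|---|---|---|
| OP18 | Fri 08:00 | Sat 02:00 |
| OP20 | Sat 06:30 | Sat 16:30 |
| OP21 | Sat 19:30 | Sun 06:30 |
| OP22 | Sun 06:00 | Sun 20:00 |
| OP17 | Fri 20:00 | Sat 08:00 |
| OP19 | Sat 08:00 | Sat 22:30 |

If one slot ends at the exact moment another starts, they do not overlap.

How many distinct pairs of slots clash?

5

Sorted by start: OP18, OP17, OP20, OP19, OP21, OP22.
OP17 starts before OP18 ends → OP18 and OP17 overlap.
OP20 starts after OP18 ends — done with OP18.
OP20 starts before OP17 ends → OP17 and OP20 overlap.
OP19 starts exactly when OP17 ends (back-to-back, no overlap) — done with OP17.
OP19 starts before OP20 ends → OP20 and OP19 overlap.
OP21 starts after OP20 ends — done with OP20.
OP21 starts before OP19 ends → OP19 and OP21 overlap.
OP22 starts after OP19 ends.
OP22 starts before OP21 ends → OP21 and OP22 overlap.
Overlapping pairs: OP17 & OP18, OP17 & OP20, OP19 & OP20, OP19 & OP21, OP21 & OP22 — 5 in total.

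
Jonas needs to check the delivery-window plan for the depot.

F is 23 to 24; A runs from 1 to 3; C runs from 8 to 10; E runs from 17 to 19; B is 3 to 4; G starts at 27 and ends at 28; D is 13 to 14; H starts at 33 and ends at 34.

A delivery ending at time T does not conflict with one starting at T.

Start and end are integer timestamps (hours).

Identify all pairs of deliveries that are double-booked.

Sorted by start: A, B, C, D, E, F, G, H.
B starts exactly when A ends (back-to-back, no overlap), so nothing later overlaps A either.
C starts after B ends, so nothing later overlaps B either.
D starts after C ends, so nothing later overlaps C either.
E starts after D ends, so nothing later overlaps D either.
F starts after E ends, so nothing later overlaps E either.
G starts after F ends, so nothing later overlaps F either.
H starts after G ends.

no conflicts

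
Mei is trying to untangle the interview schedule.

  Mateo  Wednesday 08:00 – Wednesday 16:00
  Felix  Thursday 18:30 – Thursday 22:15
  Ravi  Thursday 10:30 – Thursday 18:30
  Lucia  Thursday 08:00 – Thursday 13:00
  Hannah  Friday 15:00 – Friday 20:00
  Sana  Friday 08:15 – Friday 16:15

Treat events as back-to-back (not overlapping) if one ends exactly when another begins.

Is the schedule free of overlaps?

No

Sorted by start: Mateo, Lucia, Ravi, Felix, Sana, Hannah.
Lucia starts after Mateo ends, so Mateo has no further overlaps.
Ravi starts before Lucia ends → Lucia and Ravi overlap.
That's a conflict, so the schedule is not conflict-free.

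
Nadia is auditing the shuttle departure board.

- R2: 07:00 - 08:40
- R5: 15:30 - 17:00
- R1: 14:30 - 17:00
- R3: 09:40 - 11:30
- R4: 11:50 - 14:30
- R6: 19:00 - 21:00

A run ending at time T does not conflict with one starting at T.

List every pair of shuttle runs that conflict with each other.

Sorted by start: R2, R3, R4, R1, R5, R6.
R3 starts after R2 ends, so nothing later overlaps R2 either.
R4 starts after R3 ends, so nothing later overlaps R3 either.
R1 starts exactly when R4 ends (back-to-back, no overlap), so nothing later overlaps R4 either.
R5 starts before R1 ends → R1 and R5 overlap.
R6 starts after R1 ends.
R6 starts after R5 ends.

R1 & R5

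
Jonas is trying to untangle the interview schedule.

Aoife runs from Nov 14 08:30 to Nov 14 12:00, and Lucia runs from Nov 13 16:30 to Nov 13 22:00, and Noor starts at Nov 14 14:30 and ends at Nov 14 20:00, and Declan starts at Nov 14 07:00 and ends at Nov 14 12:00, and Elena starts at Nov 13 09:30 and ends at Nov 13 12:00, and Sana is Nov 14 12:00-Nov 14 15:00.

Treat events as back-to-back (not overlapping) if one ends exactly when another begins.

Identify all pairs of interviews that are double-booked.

Aoife & Declan, Noor & Sana

Check each pair: they overlap iff neither finishes before the other starts.
Sorted by start: Elena, Lucia, Declan, Aoife, Sana, Noor.
Lucia starts after Elena ends — done with Elena.
Declan starts after Lucia ends — done with Lucia.
Aoife starts before Declan ends → Declan and Aoife overlap.
Sana starts exactly when Declan ends (back-to-back, no overlap) — done with Declan.
Sana starts exactly when Aoife ends (back-to-back, no overlap) — done with Aoife.
Noor starts before Sana ends → Sana and Noor overlap.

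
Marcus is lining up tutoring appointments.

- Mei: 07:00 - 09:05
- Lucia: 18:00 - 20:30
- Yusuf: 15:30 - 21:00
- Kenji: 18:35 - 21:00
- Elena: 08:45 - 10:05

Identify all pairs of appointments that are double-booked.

Elena & Mei, Kenji & Lucia, Kenji & Yusuf, Lucia & Yusuf

Sorted by start: Mei, Elena, Yusuf, Lucia, Kenji.
Elena starts before Mei ends → Mei and Elena overlap.
Yusuf starts after Mei ends, so nothing later overlaps Mei either.
Yusuf starts after Elena ends, so nothing later overlaps Elena either.
Lucia starts before Yusuf ends → Yusuf and Lucia overlap.
Kenji starts before Yusuf ends → Yusuf and Kenji overlap.
Kenji starts before Lucia ends → Lucia and Kenji overlap.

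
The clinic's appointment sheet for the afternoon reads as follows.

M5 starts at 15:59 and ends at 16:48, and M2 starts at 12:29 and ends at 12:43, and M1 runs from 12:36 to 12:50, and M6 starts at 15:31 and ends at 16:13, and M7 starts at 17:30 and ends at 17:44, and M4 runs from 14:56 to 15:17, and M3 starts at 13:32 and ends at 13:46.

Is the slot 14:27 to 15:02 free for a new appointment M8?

M2: ends 12:43 at or before M8 starts 14:27 → clear.
M1: ends 12:50 at or before M8 starts 14:27 → clear.
M3: ends 13:46 at or before M8 starts 14:27 → clear.
M4: starts 14:56 before M8 ends 15:02, and ends 15:17 after M8 starts 14:27 → overlap.
M6: starts 15:31 at or after M8 ends 15:02 → clear.
M5: starts 15:59 at or after M8 ends 15:02 → clear.
M7: starts 17:30 at or after M8 ends 15:02 → clear.
M8 overlaps M4.

No — it overlaps M4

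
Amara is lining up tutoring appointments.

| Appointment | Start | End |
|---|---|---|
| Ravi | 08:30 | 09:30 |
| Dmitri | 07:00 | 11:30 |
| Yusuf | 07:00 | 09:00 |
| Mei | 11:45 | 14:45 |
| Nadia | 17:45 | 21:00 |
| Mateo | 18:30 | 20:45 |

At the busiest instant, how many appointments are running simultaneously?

3

Sweep the timeline, counting +1 at each start and −1 at each end (ends before starts at a tie):
07:00 start Dmitri → 1
07:00 start Yusuf → 2
08:30 start Ravi → 3
09:00 end Yusuf → 2
09:30 end Ravi → 1
11:30 end Dmitri → 0
11:45 start Mei → 1
14:45 end Mei → 0
17:45 start Nadia → 1
18:30 start Mateo → 2
20:45 end Mateo → 1
21:00 end Nadia → 0
Peak is 3, at 08:30 (Dmitri, Ravi, Yusuf).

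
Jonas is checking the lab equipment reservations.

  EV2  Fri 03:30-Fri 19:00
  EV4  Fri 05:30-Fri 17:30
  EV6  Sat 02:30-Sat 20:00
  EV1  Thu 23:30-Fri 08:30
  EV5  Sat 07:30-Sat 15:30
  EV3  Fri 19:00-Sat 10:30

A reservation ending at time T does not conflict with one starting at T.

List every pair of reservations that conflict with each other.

EV1 & EV2, EV1 & EV4, EV2 & EV4, EV3 & EV5, EV3 & EV6, EV5 & EV6

Two intervals overlap when each starts before the other ends.
Sorted by start: EV1, EV2, EV4, EV3, EV6, EV5.
EV2 starts before EV1 ends → EV1 and EV2 overlap.
EV4 starts before EV1 ends → EV1 and EV4 overlap.
EV3 starts after EV1 ends, so EV1 has no further overlaps.
EV4 starts before EV2 ends → EV2 and EV4 overlap.
EV3 starts exactly when EV2 ends (back-to-back, no overlap), so EV2 has no further overlaps.
EV3 starts after EV4 ends, so EV4 has no further overlaps.
EV6 starts before EV3 ends → EV3 and EV6 overlap.
EV5 starts before EV3 ends → EV3 and EV5 overlap.
EV5 starts before EV6 ends → EV6 and EV5 overlap.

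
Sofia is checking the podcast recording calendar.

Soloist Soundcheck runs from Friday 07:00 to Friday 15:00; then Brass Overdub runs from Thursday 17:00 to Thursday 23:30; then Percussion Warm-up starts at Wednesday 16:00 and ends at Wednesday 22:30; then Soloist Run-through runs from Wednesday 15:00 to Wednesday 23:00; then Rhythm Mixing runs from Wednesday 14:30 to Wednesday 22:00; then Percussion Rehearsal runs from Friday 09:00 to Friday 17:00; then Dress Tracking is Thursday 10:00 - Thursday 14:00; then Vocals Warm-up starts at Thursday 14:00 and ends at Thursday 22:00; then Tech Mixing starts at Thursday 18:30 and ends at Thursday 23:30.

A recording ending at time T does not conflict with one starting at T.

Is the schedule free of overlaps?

No

Sorted by start: Rhythm Mixing, Soloist Run-through, Percussion Warm-up, Dress Tracking, Vocals Warm-up, Brass Overdub, Tech Mixing, Soloist Soundcheck, Percussion Rehearsal.
Soloist Run-through starts before Rhythm Mixing ends → Rhythm Mixing and Soloist Run-through overlap.
That's a conflict, so the schedule is not conflict-free.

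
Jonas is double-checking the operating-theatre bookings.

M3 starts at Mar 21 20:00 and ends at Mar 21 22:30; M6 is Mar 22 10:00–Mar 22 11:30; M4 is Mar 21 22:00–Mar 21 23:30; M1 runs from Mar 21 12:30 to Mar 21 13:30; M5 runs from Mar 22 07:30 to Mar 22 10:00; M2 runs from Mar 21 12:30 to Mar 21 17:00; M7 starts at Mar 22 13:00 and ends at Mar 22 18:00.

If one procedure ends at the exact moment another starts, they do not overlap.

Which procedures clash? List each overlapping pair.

Sorted by start: M1, M2, M3, M4, M5, M6, M7.
M2 starts before M1 ends → M1 and M2 overlap.
M3 starts after M1 ends, so nothing later overlaps M1 either.
M3 starts after M2 ends, so nothing later overlaps M2 either.
M4 starts before M3 ends → M3 and M4 overlap.
M5 starts after M3 ends, so nothing later overlaps M3 either.
M5 starts after M4 ends, so nothing later overlaps M4 either.
M6 starts exactly when M5 ends (back-to-back, no overlap), so nothing later overlaps M5 either.
M7 starts after M6 ends.

M1 & M2, M3 & M4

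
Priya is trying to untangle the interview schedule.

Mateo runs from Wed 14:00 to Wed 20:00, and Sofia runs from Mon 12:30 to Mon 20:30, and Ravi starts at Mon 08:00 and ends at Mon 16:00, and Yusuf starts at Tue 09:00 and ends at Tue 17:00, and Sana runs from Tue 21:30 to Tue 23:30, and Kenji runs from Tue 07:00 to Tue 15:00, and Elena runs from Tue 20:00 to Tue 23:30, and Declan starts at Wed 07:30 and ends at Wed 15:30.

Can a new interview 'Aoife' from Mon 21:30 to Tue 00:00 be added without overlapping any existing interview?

Yes — the slot is free

Ravi: ends Mon 16:00 at or before Aoife starts Mon 21:30 → clear.
Sofia: ends Mon 20:30 at or before Aoife starts Mon 21:30 → clear.
Kenji: starts Tue 07:00 at or after Aoife ends Tue 00:00 → clear.
Yusuf: starts Tue 09:00 at or after Aoife ends Tue 00:00 → clear.
Elena: starts Tue 20:00 at or after Aoife ends Tue 00:00 → clear.
Sana: starts Tue 21:30 at or after Aoife ends Tue 00:00 → clear.
Declan: starts Wed 07:30 at or after Aoife ends Tue 00:00 → clear.
Mateo: starts Wed 14:00 at or after Aoife ends Tue 00:00 → clear.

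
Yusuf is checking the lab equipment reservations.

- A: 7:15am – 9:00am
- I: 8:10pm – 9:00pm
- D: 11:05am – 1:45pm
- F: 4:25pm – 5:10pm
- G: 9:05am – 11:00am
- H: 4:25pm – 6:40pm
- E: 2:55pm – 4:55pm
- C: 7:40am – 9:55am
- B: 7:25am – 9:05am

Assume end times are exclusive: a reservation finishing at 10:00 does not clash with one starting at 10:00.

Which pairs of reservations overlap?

Check each pair: they overlap iff neither finishes before the other starts.
Sorted by start: A, B, C, G, D, E, F, H, I.
B starts before A ends → A and B overlap.
C starts before A ends → A and C overlap.
G starts after A ends, so A has no further overlaps.
C starts before B ends → B and C overlap.
G starts exactly when B ends (back-to-back, no overlap), so B has no further overlaps.
G starts before C ends → C and G overlap.
D starts after C ends, so C has no further overlaps.
D starts after G ends, so G has no further overlaps.
E starts after D ends, so D has no further overlaps.
F starts before E ends → E and F overlap.
H starts before E ends → E and H overlap.
I starts after E ends.
H starts before F ends → F and H overlap.
I starts after F ends.
I starts after H ends.

A & B, A & C, B & C, C & G, E & F, E & H, F & H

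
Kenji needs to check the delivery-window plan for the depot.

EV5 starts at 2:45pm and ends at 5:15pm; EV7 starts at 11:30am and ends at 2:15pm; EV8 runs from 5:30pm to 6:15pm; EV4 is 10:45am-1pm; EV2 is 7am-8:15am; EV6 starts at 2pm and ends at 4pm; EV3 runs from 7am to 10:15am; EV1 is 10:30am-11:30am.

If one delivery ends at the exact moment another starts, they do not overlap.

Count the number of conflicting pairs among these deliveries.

5

Sorted by start: EV2, EV3, EV1, EV4, EV7, EV6, EV5, EV8.
EV3 starts before EV2 ends → EV2 and EV3 overlap.
EV1 starts after EV2 ends, so EV2 has no further overlaps.
EV1 starts after EV3 ends, so EV3 has no further overlaps.
EV4 starts before EV1 ends → EV1 and EV4 overlap.
EV7 starts exactly when EV1 ends (back-to-back, no overlap), so EV1 has no further overlaps.
EV7 starts before EV4 ends → EV4 and EV7 overlap.
EV6 starts after EV4 ends, so EV4 has no further overlaps.
EV6 starts before EV7 ends → EV7 and EV6 overlap.
EV5 starts after EV7 ends, so EV7 has no further overlaps.
EV5 starts before EV6 ends → EV6 and EV5 overlap.
EV8 starts after EV6 ends.
EV8 starts after EV5 ends.
Overlapping pairs: EV1 & EV4, EV2 & EV3, EV4 & EV7, EV5 & EV6, EV6 & EV7 — 5 in total.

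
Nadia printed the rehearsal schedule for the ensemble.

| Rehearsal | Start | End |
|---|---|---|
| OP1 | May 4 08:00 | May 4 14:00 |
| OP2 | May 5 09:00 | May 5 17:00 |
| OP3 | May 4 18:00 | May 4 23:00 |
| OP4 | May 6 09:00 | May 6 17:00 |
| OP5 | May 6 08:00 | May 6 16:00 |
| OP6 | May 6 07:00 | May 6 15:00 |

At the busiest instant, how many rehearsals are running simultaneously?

Sort all start/end points and keep a running count:
May 4 08:00 start OP1 → 1
May 4 14:00 end OP1 → 0
May 4 18:00 start OP3 → 1
May 4 23:00 end OP3 → 0
May 5 09:00 start OP2 → 1
May 5 17:00 end OP2 → 0
May 6 07:00 start OP6 → 1
May 6 08:00 start OP5 → 2
May 6 09:00 start OP4 → 3
May 6 15:00 end OP6 → 2
May 6 16:00 end OP5 → 1
May 6 17:00 end OP4 → 0
Peak is 3, at May 6 09:00 (OP4, OP5, OP6).

3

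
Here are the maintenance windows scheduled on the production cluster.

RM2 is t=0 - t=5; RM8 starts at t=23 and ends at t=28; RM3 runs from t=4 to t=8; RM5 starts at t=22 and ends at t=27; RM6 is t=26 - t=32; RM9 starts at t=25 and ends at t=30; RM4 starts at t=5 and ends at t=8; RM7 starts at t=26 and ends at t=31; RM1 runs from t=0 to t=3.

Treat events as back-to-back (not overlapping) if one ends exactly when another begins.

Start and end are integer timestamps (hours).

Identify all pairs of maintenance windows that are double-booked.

RM1 & RM2, RM2 & RM3, RM3 & RM4, RM5 & RM6, RM5 & RM7, RM5 & RM8, RM5 & RM9, RM6 & RM7, RM6 & RM8, RM6 & RM9, RM7 & RM8, RM7 & RM9, RM8 & RM9

Sorted by start: RM1, RM2, RM3, RM4, RM5, RM8, RM9, RM6, RM7.
RM2 starts before RM1 ends → RM1 and RM2 overlap.
RM3 starts after RM1 ends; RM1 is clear from here.
RM3 starts before RM2 ends → RM2 and RM3 overlap.
RM4 starts exactly when RM2 ends (back-to-back, no overlap); RM2 is clear from here.
RM4 starts before RM3 ends → RM3 and RM4 overlap.
RM5 starts after RM3 ends; RM3 is clear from here.
RM5 starts after RM4 ends; RM4 is clear from here.
RM8 starts before RM5 ends → RM5 and RM8 overlap.
RM9 starts before RM5 ends → RM5 and RM9 overlap.
RM6 starts before RM5 ends → RM5 and RM6 overlap.
RM7 starts before RM5 ends → RM5 and RM7 overlap.
RM9 starts before RM8 ends → RM8 and RM9 overlap.
RM6 starts before RM8 ends → RM8 and RM6 overlap.
RM7 starts before RM8 ends → RM8 and RM7 overlap.
RM6 starts before RM9 ends → RM9 and RM6 overlap.
RM7 starts before RM9 ends → RM9 and RM7 overlap.
RM7 starts before RM6 ends → RM6 and RM7 overlap.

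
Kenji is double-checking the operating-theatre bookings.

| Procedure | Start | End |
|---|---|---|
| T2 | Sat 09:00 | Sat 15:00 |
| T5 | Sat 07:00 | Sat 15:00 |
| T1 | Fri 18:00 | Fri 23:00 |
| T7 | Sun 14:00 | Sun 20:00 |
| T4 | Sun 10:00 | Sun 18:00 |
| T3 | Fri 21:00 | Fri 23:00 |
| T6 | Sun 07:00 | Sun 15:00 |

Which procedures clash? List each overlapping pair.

T1 & T3, T2 & T5, T4 & T6, T4 & T7, T6 & T7

Check each pair: they overlap iff neither finishes before the other starts.
Sorted by start: T1, T3, T5, T2, T6, T4, T7.
T3 starts before T1 ends → T1 and T3 overlap.
T5 starts after T1 ends; T1 is clear from here.
T5 starts after T3 ends; T3 is clear from here.
T2 starts before T5 ends → T5 and T2 overlap.
T6 starts after T5 ends; T5 is clear from here.
T6 starts after T2 ends; T2 is clear from here.
T4 starts before T6 ends → T6 and T4 overlap.
T7 starts before T6 ends → T6 and T7 overlap.
T7 starts before T4 ends → T4 and T7 overlap.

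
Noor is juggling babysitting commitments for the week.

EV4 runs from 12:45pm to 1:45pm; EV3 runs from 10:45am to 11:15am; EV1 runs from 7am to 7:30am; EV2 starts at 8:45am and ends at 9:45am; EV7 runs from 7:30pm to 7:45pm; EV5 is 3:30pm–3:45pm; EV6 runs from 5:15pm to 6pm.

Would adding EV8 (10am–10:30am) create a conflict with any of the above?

No — it doesn't clash with anything

EV1: ends 7:30am at or before EV8 starts 10am → clear.
EV2: ends 9:45am at or before EV8 starts 10am → clear.
EV3: starts 10:45am at or after EV8 ends 10:30am → clear.
EV4: starts 12:45pm at or after EV8 ends 10:30am → clear.
EV5: starts 3:30pm at or after EV8 ends 10:30am → clear.
EV6: starts 5:15pm at or after EV8 ends 10:30am → clear.
EV7: starts 7:30pm at or after EV8 ends 10:30am → clear.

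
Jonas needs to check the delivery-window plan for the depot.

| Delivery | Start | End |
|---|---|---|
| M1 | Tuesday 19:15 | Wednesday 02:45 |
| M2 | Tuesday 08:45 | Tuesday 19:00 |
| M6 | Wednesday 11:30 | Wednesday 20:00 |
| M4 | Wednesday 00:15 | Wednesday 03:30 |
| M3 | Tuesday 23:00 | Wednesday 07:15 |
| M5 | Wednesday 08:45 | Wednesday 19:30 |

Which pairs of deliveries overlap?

Sorted by start: M2, M1, M3, M4, M5, M6.
M1 starts after M2 ends, so nothing later overlaps M2 either.
M3 starts before M1 ends → M1 and M3 overlap.
M4 starts before M1 ends → M1 and M4 overlap.
M5 starts after M1 ends, so nothing later overlaps M1 either.
M4 starts before M3 ends → M3 and M4 overlap.
M5 starts after M3 ends, so nothing later overlaps M3 either.
M5 starts after M4 ends, so nothing later overlaps M4 either.
M6 starts before M5 ends → M5 and M6 overlap.

M1 & M3, M1 & M4, M3 & M4, M5 & M6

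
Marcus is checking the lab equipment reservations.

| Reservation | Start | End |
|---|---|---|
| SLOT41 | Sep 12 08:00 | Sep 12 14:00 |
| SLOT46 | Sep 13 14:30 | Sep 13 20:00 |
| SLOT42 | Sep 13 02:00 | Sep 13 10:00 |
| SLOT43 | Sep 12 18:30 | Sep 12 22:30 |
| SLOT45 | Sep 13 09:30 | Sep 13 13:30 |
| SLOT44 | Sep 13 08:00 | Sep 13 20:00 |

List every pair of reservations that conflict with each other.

Sorted by start: SLOT41, SLOT43, SLOT42, SLOT44, SLOT45, SLOT46.
SLOT43 starts after SLOT41 ends — done with SLOT41.
SLOT42 starts after SLOT43 ends — done with SLOT43.
SLOT44 starts before SLOT42 ends → SLOT42 and SLOT44 overlap.
SLOT45 starts before SLOT42 ends → SLOT42 and SLOT45 overlap.
SLOT46 starts after SLOT42 ends.
SLOT45 starts before SLOT44 ends → SLOT44 and SLOT45 overlap.
SLOT46 starts before SLOT44 ends → SLOT44 and SLOT46 overlap.
SLOT46 starts after SLOT45 ends.

SLOT42 & SLOT44, SLOT42 & SLOT45, SLOT44 & SLOT45, SLOT44 & SLOT46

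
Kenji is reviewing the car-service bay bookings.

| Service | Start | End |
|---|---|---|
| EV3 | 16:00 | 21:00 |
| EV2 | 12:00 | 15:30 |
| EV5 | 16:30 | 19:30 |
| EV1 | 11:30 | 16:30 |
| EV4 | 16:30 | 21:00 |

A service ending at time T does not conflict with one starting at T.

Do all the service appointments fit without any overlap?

Sorted by start: EV1, EV2, EV3, EV4, EV5.
EV2 starts before EV1 ends → EV1 and EV2 overlap.
That's a conflict, so the schedule is not conflict-free.

No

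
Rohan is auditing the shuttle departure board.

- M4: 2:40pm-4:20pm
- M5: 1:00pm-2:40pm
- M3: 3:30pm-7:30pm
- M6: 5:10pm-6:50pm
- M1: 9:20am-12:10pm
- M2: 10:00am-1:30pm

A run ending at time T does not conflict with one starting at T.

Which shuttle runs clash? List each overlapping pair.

Sorted by start: M1, M2, M5, M4, M3, M6.
M2 starts before M1 ends → M1 and M2 overlap.
M5 starts after M1 ends; M1 is clear from here.
M5 starts before M2 ends → M2 and M5 overlap.
M4 starts after M2 ends; M2 is clear from here.
M4 starts exactly when M5 ends (back-to-back, no overlap); M5 is clear from here.
M3 starts before M4 ends → M4 and M3 overlap.
M6 starts after M4 ends.
M6 starts before M3 ends → M3 and M6 overlap.

M1 & M2, M2 & M5, M3 & M4, M3 & M6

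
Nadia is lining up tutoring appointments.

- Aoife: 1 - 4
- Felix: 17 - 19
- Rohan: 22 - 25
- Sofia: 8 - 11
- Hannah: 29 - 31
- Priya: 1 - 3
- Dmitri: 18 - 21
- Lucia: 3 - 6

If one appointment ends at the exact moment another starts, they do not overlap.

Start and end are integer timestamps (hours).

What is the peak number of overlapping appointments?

2

Sweep the timeline, counting +1 at each start and −1 at each end (ends before starts at a tie):
1 start Aoife → 1
1 start Priya → 2
3 end Priya → 1
3 start Lucia → 2
4 end Aoife → 1
6 end Lucia → 0
8 start Sofia → 1
11 end Sofia → 0
17 start Felix → 1
18 start Dmitri → 2
19 end Felix → 1
21 end Dmitri → 0
22 start Rohan → 1
25 end Rohan → 0
29 start Hannah → 1
31 end Hannah → 0
Peak is 2, at 1 (Aoife, Priya).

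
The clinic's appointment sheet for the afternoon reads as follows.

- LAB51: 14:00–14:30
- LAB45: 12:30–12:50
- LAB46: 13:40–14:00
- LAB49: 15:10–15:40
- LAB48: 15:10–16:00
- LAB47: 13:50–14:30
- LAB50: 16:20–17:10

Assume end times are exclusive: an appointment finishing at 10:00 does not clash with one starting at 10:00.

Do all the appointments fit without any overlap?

Sorted by start: LAB45, LAB46, LAB47, LAB51, LAB48, LAB49, LAB50.
LAB46 starts after LAB45 ends — done with LAB45.
LAB47 starts before LAB46 ends → LAB46 and LAB47 overlap.
That's a conflict, so the schedule is not conflict-free.

No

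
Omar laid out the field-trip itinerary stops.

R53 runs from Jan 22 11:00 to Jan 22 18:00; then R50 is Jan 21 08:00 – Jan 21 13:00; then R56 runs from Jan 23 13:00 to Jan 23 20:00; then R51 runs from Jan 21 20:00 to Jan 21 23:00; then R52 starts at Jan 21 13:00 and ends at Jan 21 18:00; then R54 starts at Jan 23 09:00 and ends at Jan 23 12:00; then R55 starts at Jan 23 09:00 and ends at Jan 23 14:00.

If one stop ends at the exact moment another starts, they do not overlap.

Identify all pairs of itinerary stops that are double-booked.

R54 & R55, R55 & R56

Sorted by start: R50, R52, R51, R53, R54, R55, R56.
R52 starts exactly when R50 ends (back-to-back, no overlap), so nothing later overlaps R50 either.
R51 starts after R52 ends, so nothing later overlaps R52 either.
R53 starts after R51 ends, so nothing later overlaps R51 either.
R54 starts after R53 ends, so nothing later overlaps R53 either.
R55 starts before R54 ends → R54 and R55 overlap.
R56 starts after R54 ends.
R56 starts before R55 ends → R55 and R56 overlap.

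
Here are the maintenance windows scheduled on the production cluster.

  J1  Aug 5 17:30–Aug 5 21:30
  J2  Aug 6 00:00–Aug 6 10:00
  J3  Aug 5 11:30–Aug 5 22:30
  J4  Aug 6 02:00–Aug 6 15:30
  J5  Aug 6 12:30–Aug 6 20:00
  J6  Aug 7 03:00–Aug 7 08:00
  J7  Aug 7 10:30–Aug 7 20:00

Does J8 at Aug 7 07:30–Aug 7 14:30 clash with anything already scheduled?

Yes — it overlaps J6, J7

J3: ends Aug 5 22:30 at or before J8 starts Aug 7 07:30 → clear.
J1: ends Aug 5 21:30 at or before J8 starts Aug 7 07:30 → clear.
J2: ends Aug 6 10:00 at or before J8 starts Aug 7 07:30 → clear.
J4: ends Aug 6 15:30 at or before J8 starts Aug 7 07:30 → clear.
J5: ends Aug 6 20:00 at or before J8 starts Aug 7 07:30 → clear.
J6: starts Aug 7 03:00 before J8 ends Aug 7 14:30, and ends Aug 7 08:00 after J8 starts Aug 7 07:30 → overlap.
J7: starts Aug 7 10:30 before J8 ends Aug 7 14:30, and ends Aug 7 20:00 after J8 starts Aug 7 07:30 → overlap.
J8 overlaps J6, J7.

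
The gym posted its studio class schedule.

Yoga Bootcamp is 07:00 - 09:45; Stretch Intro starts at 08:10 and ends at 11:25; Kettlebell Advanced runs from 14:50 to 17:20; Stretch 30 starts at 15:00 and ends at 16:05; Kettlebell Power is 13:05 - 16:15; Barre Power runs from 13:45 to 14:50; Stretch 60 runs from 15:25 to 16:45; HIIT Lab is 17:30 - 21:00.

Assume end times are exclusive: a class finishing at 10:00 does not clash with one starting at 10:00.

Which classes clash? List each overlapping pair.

Barre Power & Kettlebell Power, Kettlebell Advanced & Kettlebell Power, Kettlebell Advanced & Stretch 30, Kettlebell Advanced & Stretch 60, Kettlebell Power & Stretch 30, Kettlebell Power & Stretch 60, Stretch 30 & Stretch 60, Stretch Intro & Yoga Bootcamp

Check each pair: they overlap iff neither finishes before the other starts.
Sorted by start: Yoga Bootcamp, Stretch Intro, Kettlebell Power, Barre Power, Kettlebell Advanced, Stretch 30, Stretch 60, HIIT Lab.
Stretch Intro starts before Yoga Bootcamp ends → Yoga Bootcamp and Stretch Intro overlap.
Kettlebell Power starts after Yoga Bootcamp ends; Yoga Bootcamp is clear from here.
Kettlebell Power starts after Stretch Intro ends; Stretch Intro is clear from here.
Barre Power starts before Kettlebell Power ends → Kettlebell Power and Barre Power overlap.
Kettlebell Advanced starts before Kettlebell Power ends → Kettlebell Power and Kettlebell Advanced overlap.
Stretch 30 starts before Kettlebell Power ends → Kettlebell Power and Stretch 30 overlap.
Stretch 60 starts before Kettlebell Power ends → Kettlebell Power and Stretch 60 overlap.
HIIT Lab starts after Kettlebell Power ends.
Kettlebell Advanced starts exactly when Barre Power ends (back-to-back, no overlap); Barre Power is clear from here.
Stretch 30 starts before Kettlebell Advanced ends → Kettlebell Advanced and Stretch 30 overlap.
Stretch 60 starts before Kettlebell Advanced ends → Kettlebell Advanced and Stretch 60 overlap.
HIIT Lab starts after Kettlebell Advanced ends.
Stretch 60 starts before Stretch 30 ends → Stretch 30 and Stretch 60 overlap.
HIIT Lab starts after Stretch 30 ends.
HIIT Lab starts after Stretch 60 ends.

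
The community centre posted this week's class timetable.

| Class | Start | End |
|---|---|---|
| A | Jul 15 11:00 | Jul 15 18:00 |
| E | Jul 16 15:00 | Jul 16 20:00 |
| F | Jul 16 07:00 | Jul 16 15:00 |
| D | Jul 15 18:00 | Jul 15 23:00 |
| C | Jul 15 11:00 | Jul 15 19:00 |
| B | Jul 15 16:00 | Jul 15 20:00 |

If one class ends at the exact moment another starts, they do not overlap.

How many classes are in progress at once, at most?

3

Walk through starts and ends in time order (an end at T is processed before a start at T):
Jul 15 11:00 start A → 1
Jul 15 11:00 start C → 2
Jul 15 16:00 start B → 3
Jul 15 18:00 end A → 2
Jul 15 18:00 start D → 3
Jul 15 19:00 end C → 2
Jul 15 20:00 end B → 1
Jul 15 23:00 end D → 0
Jul 16 07:00 start F → 1
Jul 16 15:00 end F → 0
Jul 16 15:00 start E → 1
Jul 16 20:00 end E → 0
Peak is 3, at Jul 15 16:00 (A, B, C).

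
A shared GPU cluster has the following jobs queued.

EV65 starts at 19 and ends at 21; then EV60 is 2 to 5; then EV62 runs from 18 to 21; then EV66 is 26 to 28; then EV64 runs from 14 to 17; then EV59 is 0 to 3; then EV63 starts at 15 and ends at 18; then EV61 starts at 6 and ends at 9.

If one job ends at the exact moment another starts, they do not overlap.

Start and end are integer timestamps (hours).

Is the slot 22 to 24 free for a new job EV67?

Yes — the slot is free

EV59: ends 3 at or before EV67 starts 22 → clear.
EV60: ends 5 at or before EV67 starts 22 → clear.
EV61: ends 9 at or before EV67 starts 22 → clear.
EV64: ends 17 at or before EV67 starts 22 → clear.
EV63: ends 18 at or before EV67 starts 22 → clear.
EV62: ends 21 at or before EV67 starts 22 → clear.
EV65: ends 21 at or before EV67 starts 22 → clear.
EV66: starts 26 at or after EV67 ends 24 → clear.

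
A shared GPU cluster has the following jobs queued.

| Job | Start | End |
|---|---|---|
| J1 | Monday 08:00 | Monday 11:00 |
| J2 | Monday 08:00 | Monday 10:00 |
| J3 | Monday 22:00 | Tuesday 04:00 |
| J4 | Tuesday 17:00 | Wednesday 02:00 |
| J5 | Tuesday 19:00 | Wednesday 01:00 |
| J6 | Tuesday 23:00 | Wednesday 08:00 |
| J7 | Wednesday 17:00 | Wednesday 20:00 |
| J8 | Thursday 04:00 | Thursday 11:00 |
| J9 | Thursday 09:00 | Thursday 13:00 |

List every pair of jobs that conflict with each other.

J1 & J2, J4 & J5, J4 & J6, J5 & J6, J8 & J9

Sorted by start: J1, J2, J3, J4, J5, J6, J7, J8, J9.
J2 starts before J1 ends → J1 and J2 overlap.
J3 starts after J1 ends; J1 is clear from here.
J3 starts after J2 ends; J2 is clear from here.
J4 starts after J3 ends; J3 is clear from here.
J5 starts before J4 ends → J4 and J5 overlap.
J6 starts before J4 ends → J4 and J6 overlap.
J7 starts after J4 ends; J4 is clear from here.
J6 starts before J5 ends → J5 and J6 overlap.
J7 starts after J5 ends; J5 is clear from here.
J7 starts after J6 ends; J6 is clear from here.
J8 starts after J7 ends; J7 is clear from here.
J9 starts before J8 ends → J8 and J9 overlap.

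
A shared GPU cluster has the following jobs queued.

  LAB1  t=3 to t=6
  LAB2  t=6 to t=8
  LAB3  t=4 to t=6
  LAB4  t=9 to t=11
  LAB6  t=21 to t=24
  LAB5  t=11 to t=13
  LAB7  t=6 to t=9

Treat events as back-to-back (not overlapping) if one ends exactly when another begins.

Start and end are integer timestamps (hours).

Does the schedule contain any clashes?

Yes

Two intervals overlap when each starts before the other ends.
Sorted by start: LAB1, LAB3, LAB2, LAB7, LAB4, LAB5, LAB6.
LAB3 starts before LAB1 ends → LAB1 and LAB3 overlap.
That's a conflict, so the schedule is not conflict-free.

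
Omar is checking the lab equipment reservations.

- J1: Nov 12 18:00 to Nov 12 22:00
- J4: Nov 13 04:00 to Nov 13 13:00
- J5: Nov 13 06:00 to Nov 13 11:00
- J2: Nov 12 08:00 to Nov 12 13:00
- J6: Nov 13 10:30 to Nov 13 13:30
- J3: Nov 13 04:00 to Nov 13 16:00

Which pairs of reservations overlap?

J3 & J4, J3 & J5, J3 & J6, J4 & J5, J4 & J6, J5 & J6

Two intervals overlap when each starts before the other ends.
Sorted by start: J2, J1, J3, J4, J5, J6.
J1 starts after J2 ends, so nothing later overlaps J2 either.
J3 starts after J1 ends, so nothing later overlaps J1 either.
J4 starts before J3 ends → J3 and J4 overlap.
J5 starts before J3 ends → J3 and J5 overlap.
J6 starts before J3 ends → J3 and J6 overlap.
J5 starts before J4 ends → J4 and J5 overlap.
J6 starts before J4 ends → J4 and J6 overlap.
J6 starts before J5 ends → J5 and J6 overlap.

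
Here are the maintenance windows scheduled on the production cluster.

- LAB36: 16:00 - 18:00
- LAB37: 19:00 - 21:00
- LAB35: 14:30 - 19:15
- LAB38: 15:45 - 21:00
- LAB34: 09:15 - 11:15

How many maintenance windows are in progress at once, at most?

3

Sort all start/end points and keep a running count:
09:15 start LAB34 → 1
11:15 end LAB34 → 0
14:30 start LAB35 → 1
15:45 start LAB38 → 2
16:00 start LAB36 → 3
18:00 end LAB36 → 2
19:00 start LAB37 → 3
19:15 end LAB35 → 2
21:00 end LAB37 → 1
21:00 end LAB38 → 0
Peak is 3, at 16:00 (LAB35, LAB36, LAB38).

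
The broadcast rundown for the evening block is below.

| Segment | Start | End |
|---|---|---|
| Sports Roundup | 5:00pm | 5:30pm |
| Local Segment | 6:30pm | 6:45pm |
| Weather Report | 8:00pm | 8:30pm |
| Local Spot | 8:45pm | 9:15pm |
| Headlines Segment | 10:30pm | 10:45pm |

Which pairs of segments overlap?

none

Sorted by start: Sports Roundup, Local Segment, Weather Report, Local Spot, Headlines Segment.
Local Segment starts after Sports Roundup ends, so nothing later overlaps Sports Roundup either.
Weather Report starts after Local Segment ends, so nothing later overlaps Local Segment either.
Local Spot starts after Weather Report ends, so nothing later overlaps Weather Report either.
Headlines Segment starts after Local Spot ends.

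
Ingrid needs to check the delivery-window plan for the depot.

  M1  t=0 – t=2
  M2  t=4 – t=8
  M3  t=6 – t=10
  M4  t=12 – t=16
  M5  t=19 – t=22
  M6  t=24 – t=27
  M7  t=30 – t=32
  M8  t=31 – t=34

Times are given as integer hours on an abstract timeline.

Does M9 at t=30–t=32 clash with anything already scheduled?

Yes — it overlaps M7, M8

M1: ends t=2 at or before M9 starts t=30 → clear.
M2: ends t=8 at or before M9 starts t=30 → clear.
M3: ends t=10 at or before M9 starts t=30 → clear.
M4: ends t=16 at or before M9 starts t=30 → clear.
M5: ends t=22 at or before M9 starts t=30 → clear.
M6: ends t=27 at or before M9 starts t=30 → clear.
M7: starts t=30 before M9 ends t=32, and ends t=32 after M9 starts t=30 → overlap.
M8: starts t=31 before M9 ends t=32, and ends t=34 after M9 starts t=30 → overlap.
M9 overlaps M7, M8.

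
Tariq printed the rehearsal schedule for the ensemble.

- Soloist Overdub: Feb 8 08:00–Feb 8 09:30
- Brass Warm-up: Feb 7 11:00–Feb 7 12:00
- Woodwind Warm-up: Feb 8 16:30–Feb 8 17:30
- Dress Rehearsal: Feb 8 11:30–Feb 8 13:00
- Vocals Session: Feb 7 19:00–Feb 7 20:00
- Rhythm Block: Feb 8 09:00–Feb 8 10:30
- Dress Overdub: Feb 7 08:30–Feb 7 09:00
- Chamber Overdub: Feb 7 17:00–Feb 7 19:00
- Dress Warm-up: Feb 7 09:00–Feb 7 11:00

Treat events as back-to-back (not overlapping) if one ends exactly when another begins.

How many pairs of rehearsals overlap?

Sorted by start: Dress Overdub, Dress Warm-up, Brass Warm-up, Chamber Overdub, Vocals Session, Soloist Overdub, Rhythm Block, Dress Rehearsal, Woodwind Warm-up.
Dress Warm-up starts exactly when Dress Overdub ends (back-to-back, no overlap), so Dress Overdub has no further overlaps.
Brass Warm-up starts exactly when Dress Warm-up ends (back-to-back, no overlap), so Dress Warm-up has no further overlaps.
Chamber Overdub starts after Brass Warm-up ends, so Brass Warm-up has no further overlaps.
Vocals Session starts exactly when Chamber Overdub ends (back-to-back, no overlap), so Chamber Overdub has no further overlaps.
Soloist Overdub starts after Vocals Session ends, so Vocals Session has no further overlaps.
Rhythm Block starts before Soloist Overdub ends → Soloist Overdub and Rhythm Block overlap.
Dress Rehearsal starts after Soloist Overdub ends, so Soloist Overdub has no further overlaps.
Dress Rehearsal starts after Rhythm Block ends, so Rhythm Block has no further overlaps.
Woodwind Warm-up starts after Dress Rehearsal ends.
Overlapping pairs: Rhythm Block & Soloist Overdub — 1 in total.

1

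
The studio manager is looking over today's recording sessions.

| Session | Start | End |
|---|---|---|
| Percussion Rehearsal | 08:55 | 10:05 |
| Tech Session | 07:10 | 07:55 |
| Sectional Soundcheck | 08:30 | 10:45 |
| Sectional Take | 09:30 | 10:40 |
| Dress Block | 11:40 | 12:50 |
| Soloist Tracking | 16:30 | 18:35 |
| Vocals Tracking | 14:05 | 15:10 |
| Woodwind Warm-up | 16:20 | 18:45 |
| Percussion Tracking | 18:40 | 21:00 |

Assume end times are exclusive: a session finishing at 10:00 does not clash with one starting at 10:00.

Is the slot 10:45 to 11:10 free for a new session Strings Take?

Tech Session: ends 07:55 at or before Strings Take starts 10:45 → clear.
Sectional Soundcheck: ends 10:45 at or before Strings Take starts 10:45 → clear.
Percussion Rehearsal: ends 10:05 at or before Strings Take starts 10:45 → clear.
Sectional Take: ends 10:40 at or before Strings Take starts 10:45 → clear.
Dress Block: starts 11:40 at or after Strings Take ends 11:10 → clear.
Vocals Tracking: starts 14:05 at or after Strings Take ends 11:10 → clear.
Woodwind Warm-up: starts 16:20 at or after Strings Take ends 11:10 → clear.
Soloist Tracking: starts 16:30 at or after Strings Take ends 11:10 → clear.
Percussion Tracking: starts 18:40 at or after Strings Take ends 11:10 → clear.

Yes — the slot is free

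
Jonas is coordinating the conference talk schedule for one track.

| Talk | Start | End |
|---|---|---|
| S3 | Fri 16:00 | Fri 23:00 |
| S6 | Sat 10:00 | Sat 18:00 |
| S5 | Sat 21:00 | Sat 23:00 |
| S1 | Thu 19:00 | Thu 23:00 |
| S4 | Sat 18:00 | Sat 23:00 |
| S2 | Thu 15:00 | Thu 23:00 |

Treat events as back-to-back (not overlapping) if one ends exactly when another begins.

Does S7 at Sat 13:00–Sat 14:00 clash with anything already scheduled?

S2: ends Thu 23:00 at or before S7 starts Sat 13:00 → clear.
S1: ends Thu 23:00 at or before S7 starts Sat 13:00 → clear.
S3: ends Fri 23:00 at or before S7 starts Sat 13:00 → clear.
S6: starts Sat 10:00 before S7 ends Sat 14:00, and ends Sat 18:00 after S7 starts Sat 13:00 → overlap.
S4: starts Sat 18:00 at or after S7 ends Sat 14:00 → clear.
S5: starts Sat 21:00 at or after S7 ends Sat 14:00 → clear.
S7 overlaps S6.

Yes — it overlaps S6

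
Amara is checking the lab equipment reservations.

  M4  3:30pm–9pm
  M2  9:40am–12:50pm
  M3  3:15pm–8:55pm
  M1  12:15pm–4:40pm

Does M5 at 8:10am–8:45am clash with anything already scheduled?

No — it doesn't clash with anything

M2: starts 9:40am at or after M5 ends 8:45am → clear.
M1: starts 12:15pm at or after M5 ends 8:45am → clear.
M3: starts 3:15pm at or after M5 ends 8:45am → clear.
M4: starts 3:30pm at or after M5 ends 8:45am → clear.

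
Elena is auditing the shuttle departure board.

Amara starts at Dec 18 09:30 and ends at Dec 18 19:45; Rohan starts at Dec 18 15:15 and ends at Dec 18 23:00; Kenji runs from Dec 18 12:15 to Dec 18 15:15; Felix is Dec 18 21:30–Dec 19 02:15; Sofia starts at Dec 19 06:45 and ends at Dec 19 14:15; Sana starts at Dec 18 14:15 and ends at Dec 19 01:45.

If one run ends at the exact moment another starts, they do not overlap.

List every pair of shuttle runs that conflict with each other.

Amara & Kenji, Amara & Rohan, Amara & Sana, Felix & Rohan, Felix & Sana, Kenji & Sana, Rohan & Sana

Two intervals overlap when each starts before the other ends.
Sorted by start: Amara, Kenji, Sana, Rohan, Felix, Sofia.
Kenji starts before Amara ends → Amara and Kenji overlap.
Sana starts before Amara ends → Amara and Sana overlap.
Rohan starts before Amara ends → Amara and Rohan overlap.
Felix starts after Amara ends, so nothing later overlaps Amara either.
Sana starts before Kenji ends → Kenji and Sana overlap.
Rohan starts exactly when Kenji ends (back-to-back, no overlap), so nothing later overlaps Kenji either.
Rohan starts before Sana ends → Sana and Rohan overlap.
Felix starts before Sana ends → Sana and Felix overlap.
Sofia starts after Sana ends.
Felix starts before Rohan ends → Rohan and Felix overlap.
Sofia starts after Rohan ends.
Sofia starts after Felix ends.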